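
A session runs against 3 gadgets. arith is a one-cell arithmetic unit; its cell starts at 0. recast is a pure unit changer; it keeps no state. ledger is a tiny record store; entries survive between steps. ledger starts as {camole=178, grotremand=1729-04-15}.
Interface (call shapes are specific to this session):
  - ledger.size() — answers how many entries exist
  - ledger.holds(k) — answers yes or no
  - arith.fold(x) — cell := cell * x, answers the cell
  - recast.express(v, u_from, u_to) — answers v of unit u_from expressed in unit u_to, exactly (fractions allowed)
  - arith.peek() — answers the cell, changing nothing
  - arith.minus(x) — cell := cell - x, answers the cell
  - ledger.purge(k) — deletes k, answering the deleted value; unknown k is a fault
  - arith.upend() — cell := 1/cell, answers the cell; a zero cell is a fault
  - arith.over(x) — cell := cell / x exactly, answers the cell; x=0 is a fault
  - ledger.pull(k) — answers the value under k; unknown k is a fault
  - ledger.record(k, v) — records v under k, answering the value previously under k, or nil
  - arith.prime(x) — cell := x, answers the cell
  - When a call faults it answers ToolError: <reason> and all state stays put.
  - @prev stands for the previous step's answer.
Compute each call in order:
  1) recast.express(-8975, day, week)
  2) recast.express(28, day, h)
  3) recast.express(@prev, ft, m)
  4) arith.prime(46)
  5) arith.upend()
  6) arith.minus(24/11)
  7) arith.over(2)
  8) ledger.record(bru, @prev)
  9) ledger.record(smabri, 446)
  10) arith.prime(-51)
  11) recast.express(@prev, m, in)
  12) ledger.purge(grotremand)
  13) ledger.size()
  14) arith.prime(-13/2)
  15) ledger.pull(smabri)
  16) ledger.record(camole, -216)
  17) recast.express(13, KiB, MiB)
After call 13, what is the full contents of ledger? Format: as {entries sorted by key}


Answer: {bru=-1093/1012, camole=178, smabri=446}

Derivation:
% express v→-8975 u_from→day u_to→week
[out] -8975/7
% express v→28 u_from→day u_to→h
[out] 672
% express v→@prev u_from→ft u_to→m
[out] 128016/625
% prime x→46
[out] 46
% upend
[out] 1/46
% minus x→24/11
[out] -1093/506
% over x→2
[out] -1093/1012
% record k→bru v→@prev
[out] nil
% record k→smabri v→446
[out] nil
% prime x→-51
[out] -51
% express v→@prev u_from→m u_to→in
[out] -255000/127
% purge k→grotremand
[out] 1729-04-15
% size
[out] 3
% prime x→-13/2
[out] -13/2
% pull k→smabri
[out] 446
% record k→camole v→-216
[out] 178
% express v→13 u_from→KiB u_to→MiB
[out] 13/1024


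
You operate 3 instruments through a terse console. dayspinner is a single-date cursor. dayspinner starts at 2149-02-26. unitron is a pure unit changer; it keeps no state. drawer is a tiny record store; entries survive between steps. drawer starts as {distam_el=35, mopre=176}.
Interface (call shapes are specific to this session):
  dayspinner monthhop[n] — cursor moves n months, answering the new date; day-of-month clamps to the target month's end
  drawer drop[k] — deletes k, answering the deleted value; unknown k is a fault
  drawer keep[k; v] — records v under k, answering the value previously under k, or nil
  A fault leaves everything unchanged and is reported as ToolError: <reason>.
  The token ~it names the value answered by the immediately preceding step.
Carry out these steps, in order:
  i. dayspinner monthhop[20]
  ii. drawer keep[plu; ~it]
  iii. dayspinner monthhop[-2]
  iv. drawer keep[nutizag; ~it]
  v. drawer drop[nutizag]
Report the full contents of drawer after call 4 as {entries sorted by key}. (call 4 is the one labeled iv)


Answer: {distam_el=35, mopre=176, nutizag=2150-08-26, plu=2150-10-26}

Derivation:
$ dayspinner monthhop n→20
= 2150-10-26
$ drawer keep k→plu v→~it
= nil
$ dayspinner monthhop n→-2
= 2150-08-26
$ drawer keep k→nutizag v→~it
= nil
$ drawer drop k→nutizag
= 2150-08-26


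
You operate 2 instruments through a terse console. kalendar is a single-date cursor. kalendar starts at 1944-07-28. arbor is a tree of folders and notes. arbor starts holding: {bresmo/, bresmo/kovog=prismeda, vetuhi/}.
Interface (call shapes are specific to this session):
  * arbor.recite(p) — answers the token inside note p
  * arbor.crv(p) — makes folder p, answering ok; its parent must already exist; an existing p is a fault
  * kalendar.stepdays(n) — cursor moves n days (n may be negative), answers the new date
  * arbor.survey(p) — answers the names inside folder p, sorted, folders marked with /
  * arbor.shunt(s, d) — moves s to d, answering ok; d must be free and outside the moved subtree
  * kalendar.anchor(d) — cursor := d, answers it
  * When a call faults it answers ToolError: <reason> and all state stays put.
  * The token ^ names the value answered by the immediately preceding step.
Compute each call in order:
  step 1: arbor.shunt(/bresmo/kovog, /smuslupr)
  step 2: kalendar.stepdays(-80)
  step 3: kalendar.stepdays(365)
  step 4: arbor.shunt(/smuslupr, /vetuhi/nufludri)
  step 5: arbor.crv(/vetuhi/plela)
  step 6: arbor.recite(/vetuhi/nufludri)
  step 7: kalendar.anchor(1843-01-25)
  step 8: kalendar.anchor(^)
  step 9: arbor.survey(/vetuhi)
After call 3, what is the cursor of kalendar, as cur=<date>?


Now I run arbor.shunt on s=/bresmo/kovog, d=/smuslupr, and get ok.
I invoke kalendar.stepdays on n=-80: 1944-05-09.
I try kalendar.stepdays on n=365, → 1945-05-09.
I invoke arbor.shunt on s=/smuslupr, d=/vetuhi/nufludri, and see ok.
I run arbor.crv on p=/vetuhi/plela, and get ok.
I run arbor.recite on p=/vetuhi/nufludri, yielding prismeda.
Calling kalendar.anchor on d=1843-01-25, and get 1843-01-25.
Invoking kalendar.anchor on d=^, and see 1843-01-25.
Using arbor.survey on p=/vetuhi, → [nufludri, plela/].

Answer: cur=1945-05-09


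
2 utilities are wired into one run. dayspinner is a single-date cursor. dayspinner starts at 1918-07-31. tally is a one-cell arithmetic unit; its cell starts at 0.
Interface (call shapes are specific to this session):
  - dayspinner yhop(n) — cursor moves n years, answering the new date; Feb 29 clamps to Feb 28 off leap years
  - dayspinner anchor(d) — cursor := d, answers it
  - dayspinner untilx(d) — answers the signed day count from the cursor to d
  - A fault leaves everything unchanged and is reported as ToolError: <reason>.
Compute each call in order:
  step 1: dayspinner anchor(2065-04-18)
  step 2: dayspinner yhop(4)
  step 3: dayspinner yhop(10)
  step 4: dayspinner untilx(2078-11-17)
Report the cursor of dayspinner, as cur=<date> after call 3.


Answer: cur=2079-04-18

Derivation:
% 1. dayspinner anchor(d=2065-04-18) == 2065-04-18
% 2. dayspinner yhop(n=4) == 2069-04-18
% 3. dayspinner yhop(n=10) == 2079-04-18
% 4. dayspinner untilx(d=2078-11-17) == -152


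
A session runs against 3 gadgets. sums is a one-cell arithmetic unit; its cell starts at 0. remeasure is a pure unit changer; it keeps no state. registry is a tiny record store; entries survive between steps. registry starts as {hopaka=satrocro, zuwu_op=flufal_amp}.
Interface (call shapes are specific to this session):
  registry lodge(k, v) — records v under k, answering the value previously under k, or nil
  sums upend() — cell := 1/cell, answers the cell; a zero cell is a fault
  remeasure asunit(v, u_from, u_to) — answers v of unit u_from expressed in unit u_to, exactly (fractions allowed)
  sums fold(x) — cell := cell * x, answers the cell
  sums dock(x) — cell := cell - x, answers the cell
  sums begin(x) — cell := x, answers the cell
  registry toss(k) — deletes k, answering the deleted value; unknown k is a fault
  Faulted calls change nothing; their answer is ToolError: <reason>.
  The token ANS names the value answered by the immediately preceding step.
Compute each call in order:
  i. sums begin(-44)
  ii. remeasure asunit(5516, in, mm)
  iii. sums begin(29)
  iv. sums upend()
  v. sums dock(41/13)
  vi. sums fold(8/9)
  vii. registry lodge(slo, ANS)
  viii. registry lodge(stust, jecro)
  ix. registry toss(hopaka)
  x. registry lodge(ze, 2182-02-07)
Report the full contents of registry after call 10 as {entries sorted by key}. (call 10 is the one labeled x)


~$ sums begin x→-44
= -44
~$ remeasure asunit v→5516 u_from→in u_to→mm
= 700532/5
~$ sums begin x→29
= 29
~$ sums upend
= 1/29
~$ sums dock x→41/13
= -1176/377
~$ sums fold x→8/9
= -3136/1131
~$ registry lodge k→slo v→ANS
= nil
~$ registry lodge k→stust v→jecro
= nil
~$ registry toss k→hopaka
= satrocro
~$ registry lodge k→ze v→2182-02-07
= nil

Answer: {slo=-3136/1131, stust=jecro, ze=2182-02-07, zuwu_op=flufal_amp}


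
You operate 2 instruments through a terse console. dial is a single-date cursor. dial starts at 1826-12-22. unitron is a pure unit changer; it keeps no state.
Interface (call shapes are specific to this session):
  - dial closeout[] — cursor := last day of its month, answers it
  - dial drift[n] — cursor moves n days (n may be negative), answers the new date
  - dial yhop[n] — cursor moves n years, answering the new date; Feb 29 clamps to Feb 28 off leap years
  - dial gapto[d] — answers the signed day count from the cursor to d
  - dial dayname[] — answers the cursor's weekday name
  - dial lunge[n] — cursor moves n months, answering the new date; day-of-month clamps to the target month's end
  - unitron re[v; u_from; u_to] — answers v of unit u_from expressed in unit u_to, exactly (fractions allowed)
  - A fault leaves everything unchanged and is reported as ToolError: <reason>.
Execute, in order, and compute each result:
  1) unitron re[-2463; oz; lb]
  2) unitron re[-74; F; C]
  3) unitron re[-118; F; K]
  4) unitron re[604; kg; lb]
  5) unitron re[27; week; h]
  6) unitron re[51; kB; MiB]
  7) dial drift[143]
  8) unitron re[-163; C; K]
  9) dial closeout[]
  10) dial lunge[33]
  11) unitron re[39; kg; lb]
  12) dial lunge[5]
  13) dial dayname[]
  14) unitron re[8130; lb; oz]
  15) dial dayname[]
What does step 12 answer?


→ unitron re(-2463, oz, lb)
← -2463/16
→ unitron re(-74, F, C)
← -530/9
→ unitron re(-118, F, K)
← 11389/60
→ unitron re(604, kg, lb)
← 60400000000/45359237
→ unitron re(27, week, h)
← 4536
→ unitron re(51, kB, MiB)
← 6375/131072
→ dial drift(143)
← 1827-05-14
→ unitron re(-163, C, K)
← 2203/20
→ dial closeout()
← 1827-05-31
→ dial lunge(33)
← 1830-02-28
→ unitron re(39, kg, lb)
← 3900000000/45359237
→ dial lunge(5)
← 1830-07-28
→ dial dayname()
← Wednesday
→ unitron re(8130, lb, oz)
← 130080
→ dial dayname()
← Wednesday

Answer: 1830-07-28


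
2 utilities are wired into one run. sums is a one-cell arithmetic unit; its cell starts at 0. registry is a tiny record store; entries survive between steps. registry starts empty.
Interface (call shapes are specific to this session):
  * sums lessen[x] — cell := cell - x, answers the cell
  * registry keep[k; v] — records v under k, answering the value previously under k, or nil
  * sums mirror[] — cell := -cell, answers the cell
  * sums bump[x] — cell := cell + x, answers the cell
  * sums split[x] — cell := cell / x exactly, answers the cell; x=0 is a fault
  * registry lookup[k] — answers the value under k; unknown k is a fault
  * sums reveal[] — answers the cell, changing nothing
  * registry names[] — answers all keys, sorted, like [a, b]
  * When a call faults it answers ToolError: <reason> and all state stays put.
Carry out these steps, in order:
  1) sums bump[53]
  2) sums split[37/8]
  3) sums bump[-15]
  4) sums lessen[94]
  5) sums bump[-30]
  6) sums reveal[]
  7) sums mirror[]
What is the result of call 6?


Answer: -4719/37

Derivation:
I call sums bump(x: 53): 53.
I invoke sums split(x: 37/8), and observe 424/37.
I invoke sums bump(x: -15), giving -131/37.
I call sums lessen(x: 94), → -3609/37.
Then sums bump(x: -30), which returns -4719/37.
I invoke sums reveal, which returns -4719/37.
I call sums mirror, which returns 4719/37.


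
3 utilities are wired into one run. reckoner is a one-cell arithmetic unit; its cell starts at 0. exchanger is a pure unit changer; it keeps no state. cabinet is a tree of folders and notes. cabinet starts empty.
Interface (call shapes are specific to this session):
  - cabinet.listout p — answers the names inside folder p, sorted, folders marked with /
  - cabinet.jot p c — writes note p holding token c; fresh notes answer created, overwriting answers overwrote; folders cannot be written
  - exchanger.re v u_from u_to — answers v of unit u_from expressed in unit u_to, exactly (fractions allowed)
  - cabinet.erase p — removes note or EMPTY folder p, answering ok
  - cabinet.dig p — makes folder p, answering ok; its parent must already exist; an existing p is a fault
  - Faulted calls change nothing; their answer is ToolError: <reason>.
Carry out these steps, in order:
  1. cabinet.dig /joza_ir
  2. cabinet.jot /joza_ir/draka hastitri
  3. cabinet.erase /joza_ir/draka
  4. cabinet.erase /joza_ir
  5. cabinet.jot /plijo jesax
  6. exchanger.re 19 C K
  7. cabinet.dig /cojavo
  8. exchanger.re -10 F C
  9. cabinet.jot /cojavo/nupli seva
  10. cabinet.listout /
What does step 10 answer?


Answer: [cojavo/, plijo]

Derivation:
Now I run cabinet.dig using p: /joza_ir, — result: ok.
I call cabinet.jot using p: /joza_ir/draka, c: hastitri, and observe created.
Now I run cabinet.erase using p: /joza_ir/draka, — result: ok.
Then cabinet.erase using p: /joza_ir, and see ok.
I call cabinet.jot using p: /plijo, c: jesax, and see created.
I invoke exchanger.re using v: 19, u_from: C, u_to: K, which returns 5843/20.
I try cabinet.dig using p: /cojavo, — result: ok.
Then exchanger.re using v: -10, u_from: F, u_to: C, and get -70/3.
Invoking cabinet.jot using p: /cojavo/nupli, c: seva, and see created.
I use cabinet.listout using p: /, giving [cojavo/, plijo].


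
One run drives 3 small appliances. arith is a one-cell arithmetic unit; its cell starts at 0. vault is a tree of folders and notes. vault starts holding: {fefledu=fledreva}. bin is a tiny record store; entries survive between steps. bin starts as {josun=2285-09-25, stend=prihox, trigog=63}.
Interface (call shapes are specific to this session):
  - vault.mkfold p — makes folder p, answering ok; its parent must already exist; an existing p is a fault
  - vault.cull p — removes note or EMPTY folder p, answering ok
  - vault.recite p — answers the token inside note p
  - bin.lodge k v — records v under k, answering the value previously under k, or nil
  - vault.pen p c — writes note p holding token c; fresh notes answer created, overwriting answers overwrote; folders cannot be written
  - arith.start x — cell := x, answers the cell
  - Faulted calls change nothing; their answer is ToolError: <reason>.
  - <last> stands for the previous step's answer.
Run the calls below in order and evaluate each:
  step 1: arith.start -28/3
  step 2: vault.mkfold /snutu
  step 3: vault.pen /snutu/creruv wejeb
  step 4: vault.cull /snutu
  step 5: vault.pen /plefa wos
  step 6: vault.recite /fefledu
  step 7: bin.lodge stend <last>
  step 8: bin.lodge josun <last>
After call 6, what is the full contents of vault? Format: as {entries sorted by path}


Answer: {fefledu=fledreva, plefa=wos, snutu/, snutu/creruv=wejeb}

Derivation:
Then start passing x='-28/3', and observe -28/3.
Invoking mkfold passing p='/snutu', → ok.
Using pen passing p='/snutu/creruv', c='wejeb', which returns created.
Next I call cull passing p='/snutu', yielding ToolError: not empty.
Calling pen passing p='/plefa', c='wos', → created.
Invoking recite passing p='/fefledu', and get fledreva.
Using lodge passing k='stend', v='<last>', yielding prihox.
Now I run lodge passing k='josun', v='<last>', → 2285-09-25.


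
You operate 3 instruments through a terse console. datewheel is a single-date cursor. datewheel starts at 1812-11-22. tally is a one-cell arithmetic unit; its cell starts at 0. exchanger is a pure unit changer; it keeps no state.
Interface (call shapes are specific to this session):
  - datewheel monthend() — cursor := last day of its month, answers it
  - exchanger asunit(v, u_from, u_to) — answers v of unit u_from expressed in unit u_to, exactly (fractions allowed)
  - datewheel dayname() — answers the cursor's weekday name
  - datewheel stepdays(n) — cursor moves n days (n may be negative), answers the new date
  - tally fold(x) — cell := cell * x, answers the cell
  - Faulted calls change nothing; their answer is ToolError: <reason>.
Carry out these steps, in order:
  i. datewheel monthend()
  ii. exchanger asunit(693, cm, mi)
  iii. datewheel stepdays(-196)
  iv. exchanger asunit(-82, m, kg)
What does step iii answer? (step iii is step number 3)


Answer: 1812-05-18

Derivation:
==> datewheel monthend()
<== 1812-11-30
==> exchanger asunit(v=693, u_from=cm, u_to=mi)
<== 35/8128
==> datewheel stepdays(n=-196)
<== 1812-05-18
==> exchanger asunit(v=-82, u_from=m, u_to=kg)
<== ToolError: incompatible units


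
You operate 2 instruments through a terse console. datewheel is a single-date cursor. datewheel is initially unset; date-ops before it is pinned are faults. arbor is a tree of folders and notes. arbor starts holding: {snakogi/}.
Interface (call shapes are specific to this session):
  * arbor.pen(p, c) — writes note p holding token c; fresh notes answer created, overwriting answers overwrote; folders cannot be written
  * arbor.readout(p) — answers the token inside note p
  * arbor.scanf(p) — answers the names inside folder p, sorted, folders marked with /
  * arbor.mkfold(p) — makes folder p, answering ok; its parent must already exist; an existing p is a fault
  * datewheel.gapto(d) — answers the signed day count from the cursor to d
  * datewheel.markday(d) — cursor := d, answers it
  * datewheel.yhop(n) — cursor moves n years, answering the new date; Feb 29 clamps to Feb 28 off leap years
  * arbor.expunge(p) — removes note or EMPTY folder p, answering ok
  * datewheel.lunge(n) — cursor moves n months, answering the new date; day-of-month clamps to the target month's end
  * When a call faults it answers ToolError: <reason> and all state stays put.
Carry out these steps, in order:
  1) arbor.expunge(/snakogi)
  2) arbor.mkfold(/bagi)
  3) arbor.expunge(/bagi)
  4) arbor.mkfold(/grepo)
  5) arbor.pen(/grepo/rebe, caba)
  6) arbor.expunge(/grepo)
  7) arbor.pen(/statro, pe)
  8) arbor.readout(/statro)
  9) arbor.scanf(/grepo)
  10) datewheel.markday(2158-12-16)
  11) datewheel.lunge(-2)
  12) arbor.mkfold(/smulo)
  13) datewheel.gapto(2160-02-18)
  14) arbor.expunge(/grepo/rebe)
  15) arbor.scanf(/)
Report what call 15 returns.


Answer: [grepo/, smulo/, statro]

Derivation:
% expunge(p='/snakogi') : ok
% mkfold(p='/bagi') : ok
% expunge(p='/bagi') : ok
% mkfold(p='/grepo') : ok
% pen(p='/grepo/rebe', c='caba') : created
% expunge(p='/grepo') : ToolError: not empty
% pen(p='/statro', c='pe') : created
% readout(p='/statro') : pe
% scanf(p='/grepo') : [rebe]
% markday(d='2158-12-16') : 2158-12-16
% lunge(n='-2') : 2158-10-16
% mkfold(p='/smulo') : ok
% gapto(d='2160-02-18') : 490
% expunge(p='/grepo/rebe') : ok
% scanf(p='/') : [grepo/, smulo/, statro]


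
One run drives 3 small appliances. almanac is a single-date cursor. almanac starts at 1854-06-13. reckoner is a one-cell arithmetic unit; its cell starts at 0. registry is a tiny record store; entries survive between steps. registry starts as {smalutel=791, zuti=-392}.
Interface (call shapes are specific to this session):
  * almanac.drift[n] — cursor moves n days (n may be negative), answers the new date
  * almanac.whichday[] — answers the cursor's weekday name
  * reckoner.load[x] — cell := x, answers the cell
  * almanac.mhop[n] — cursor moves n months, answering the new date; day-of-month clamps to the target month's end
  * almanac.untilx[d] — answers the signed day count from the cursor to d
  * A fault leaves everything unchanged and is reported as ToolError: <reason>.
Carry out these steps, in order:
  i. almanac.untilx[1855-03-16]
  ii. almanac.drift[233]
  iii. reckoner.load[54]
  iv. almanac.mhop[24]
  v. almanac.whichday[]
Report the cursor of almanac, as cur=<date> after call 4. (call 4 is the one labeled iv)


Calling untilx using d='1855-03-16': 276.
Using drift using n='233', → 1855-02-01.
I invoke load using x='54', and get 54.
Calling mhop using n='24', and observe 1857-02-01.
I invoke whichday, yielding Sunday.

Answer: cur=1857-02-01


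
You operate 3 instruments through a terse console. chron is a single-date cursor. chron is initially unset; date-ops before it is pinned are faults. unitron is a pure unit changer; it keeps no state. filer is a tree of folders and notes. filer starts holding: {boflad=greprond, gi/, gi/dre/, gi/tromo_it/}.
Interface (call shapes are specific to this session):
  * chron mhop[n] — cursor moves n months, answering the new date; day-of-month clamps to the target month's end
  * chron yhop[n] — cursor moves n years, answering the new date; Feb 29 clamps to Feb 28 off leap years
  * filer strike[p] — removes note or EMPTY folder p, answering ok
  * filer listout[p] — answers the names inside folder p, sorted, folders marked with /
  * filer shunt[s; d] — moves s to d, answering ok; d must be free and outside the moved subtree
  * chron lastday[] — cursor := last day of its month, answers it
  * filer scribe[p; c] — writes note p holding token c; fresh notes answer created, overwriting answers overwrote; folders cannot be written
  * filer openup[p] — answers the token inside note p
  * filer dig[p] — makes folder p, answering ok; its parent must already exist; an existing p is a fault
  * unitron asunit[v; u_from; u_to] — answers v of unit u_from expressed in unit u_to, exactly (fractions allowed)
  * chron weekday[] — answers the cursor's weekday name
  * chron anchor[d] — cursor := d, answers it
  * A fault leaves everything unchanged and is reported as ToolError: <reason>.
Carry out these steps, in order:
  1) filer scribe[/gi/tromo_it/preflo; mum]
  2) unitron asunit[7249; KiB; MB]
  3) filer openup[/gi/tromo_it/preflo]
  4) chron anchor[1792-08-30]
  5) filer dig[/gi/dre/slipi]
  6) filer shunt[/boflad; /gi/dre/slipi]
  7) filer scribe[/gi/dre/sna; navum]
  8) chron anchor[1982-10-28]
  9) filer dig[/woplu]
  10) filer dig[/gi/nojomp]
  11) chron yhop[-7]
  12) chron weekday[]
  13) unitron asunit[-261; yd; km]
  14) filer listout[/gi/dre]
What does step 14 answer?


Answer: [slipi/, sna]

Derivation:
Step: filer scribe[/gi/tromo_it/preflo; mum]
Result: created
Step: unitron asunit[7249; KiB; MB]
Result: 115984/15625
Step: filer openup[/gi/tromo_it/preflo]
Result: mum
Step: chron anchor[1792-08-30]
Result: 1792-08-30
Step: filer dig[/gi/dre/slipi]
Result: ok
Step: filer shunt[/boflad; /gi/dre/slipi]
Result: ToolError: exists
Step: filer scribe[/gi/dre/sna; navum]
Result: created
Step: chron anchor[1982-10-28]
Result: 1982-10-28
Step: filer dig[/woplu]
Result: ok
Step: filer dig[/gi/nojomp]
Result: ok
Step: chron yhop[-7]
Result: 1975-10-28
Step: chron weekday[]
Result: Tuesday
Step: unitron asunit[-261; yd; km]
Result: -298323/1250000
Step: filer listout[/gi/dre]
Result: [slipi/, sna]


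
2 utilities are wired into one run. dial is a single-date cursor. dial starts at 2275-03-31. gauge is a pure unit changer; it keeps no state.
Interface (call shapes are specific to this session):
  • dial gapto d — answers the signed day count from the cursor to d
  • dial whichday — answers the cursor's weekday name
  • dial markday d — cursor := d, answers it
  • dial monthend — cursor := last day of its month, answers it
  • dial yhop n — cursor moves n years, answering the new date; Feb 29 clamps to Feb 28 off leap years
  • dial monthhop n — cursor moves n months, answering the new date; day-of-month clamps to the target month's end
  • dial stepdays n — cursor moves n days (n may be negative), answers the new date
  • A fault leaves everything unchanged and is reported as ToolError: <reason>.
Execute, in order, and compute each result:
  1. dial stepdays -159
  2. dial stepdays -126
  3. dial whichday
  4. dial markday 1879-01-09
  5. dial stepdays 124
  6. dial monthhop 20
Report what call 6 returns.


CALL dial stepdays[n='-159']
RET  2274-10-23
CALL dial stepdays[n='-126']
RET  2274-06-19
CALL dial whichday[]
RET  Friday
CALL dial markday[d='1879-01-09']
RET  1879-01-09
CALL dial stepdays[n='124']
RET  1879-05-13
CALL dial monthhop[n='20']
RET  1881-01-13

Answer: 1881-01-13


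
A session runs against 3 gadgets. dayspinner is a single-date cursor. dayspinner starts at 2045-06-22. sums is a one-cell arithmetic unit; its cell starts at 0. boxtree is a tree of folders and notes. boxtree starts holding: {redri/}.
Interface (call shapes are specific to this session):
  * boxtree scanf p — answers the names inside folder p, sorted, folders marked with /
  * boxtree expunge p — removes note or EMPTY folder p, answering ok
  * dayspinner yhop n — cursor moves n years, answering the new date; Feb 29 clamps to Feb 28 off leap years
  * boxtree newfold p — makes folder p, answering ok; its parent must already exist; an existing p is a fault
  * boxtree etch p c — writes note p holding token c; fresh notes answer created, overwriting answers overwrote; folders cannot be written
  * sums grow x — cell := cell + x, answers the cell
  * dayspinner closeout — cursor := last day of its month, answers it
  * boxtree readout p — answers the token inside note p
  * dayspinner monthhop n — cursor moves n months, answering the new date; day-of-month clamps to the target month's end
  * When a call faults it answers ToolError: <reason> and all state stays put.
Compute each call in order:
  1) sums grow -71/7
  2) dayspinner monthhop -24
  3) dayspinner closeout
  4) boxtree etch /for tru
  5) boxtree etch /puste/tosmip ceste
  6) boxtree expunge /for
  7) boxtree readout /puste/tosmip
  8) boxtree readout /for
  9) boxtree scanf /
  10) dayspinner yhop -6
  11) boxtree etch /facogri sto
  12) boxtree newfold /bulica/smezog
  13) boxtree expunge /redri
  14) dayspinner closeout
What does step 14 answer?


Answer: 2037-06-30

Derivation:
==> sums grow(-71/7)
<== -71/7
==> dayspinner monthhop(-24)
<== 2043-06-22
==> dayspinner closeout()
<== 2043-06-30
==> boxtree etch(/for, tru)
<== created
==> boxtree etch(/puste/tosmip, ceste)
<== ToolError: no parent
==> boxtree expunge(/for)
<== ok
==> boxtree readout(/puste/tosmip)
<== ToolError: not found
==> boxtree readout(/for)
<== ToolError: not found
==> boxtree scanf(/)
<== [redri/]
==> dayspinner yhop(-6)
<== 2037-06-30
==> boxtree etch(/facogri, sto)
<== created
==> boxtree newfold(/bulica/smezog)
<== ToolError: no parent
==> boxtree expunge(/redri)
<== ok
==> dayspinner closeout()
<== 2037-06-30


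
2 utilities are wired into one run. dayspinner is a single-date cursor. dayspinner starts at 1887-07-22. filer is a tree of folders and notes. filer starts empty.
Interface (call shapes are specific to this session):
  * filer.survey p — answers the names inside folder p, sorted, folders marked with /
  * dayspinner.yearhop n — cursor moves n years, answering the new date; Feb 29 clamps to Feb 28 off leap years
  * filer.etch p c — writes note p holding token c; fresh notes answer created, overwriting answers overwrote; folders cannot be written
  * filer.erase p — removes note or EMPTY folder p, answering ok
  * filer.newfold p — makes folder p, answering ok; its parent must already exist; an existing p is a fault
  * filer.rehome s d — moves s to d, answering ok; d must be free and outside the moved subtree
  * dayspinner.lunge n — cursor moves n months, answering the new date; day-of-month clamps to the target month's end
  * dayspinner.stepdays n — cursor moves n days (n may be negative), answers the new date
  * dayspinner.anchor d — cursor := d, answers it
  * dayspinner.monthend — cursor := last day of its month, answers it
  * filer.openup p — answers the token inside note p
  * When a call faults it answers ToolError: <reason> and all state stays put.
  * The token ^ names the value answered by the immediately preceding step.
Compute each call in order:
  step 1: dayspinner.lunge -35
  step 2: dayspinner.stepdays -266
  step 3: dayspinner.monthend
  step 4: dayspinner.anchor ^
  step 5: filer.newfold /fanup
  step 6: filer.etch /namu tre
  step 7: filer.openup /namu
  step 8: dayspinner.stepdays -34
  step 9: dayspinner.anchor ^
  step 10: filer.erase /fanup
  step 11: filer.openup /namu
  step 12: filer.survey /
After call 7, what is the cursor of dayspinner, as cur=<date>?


Answer: cur=1883-11-30

Derivation:
I try dayspinner.lunge passing n→-35, which returns 1884-08-22.
Invoking dayspinner.stepdays passing n→-266: 1883-11-30.
Then dayspinner.monthend(), yielding 1883-11-30.
Using dayspinner.anchor passing d→^, and see 1883-11-30.
I run filer.newfold passing p→/fanup, and see ok.
I try filer.etch passing p→/namu, c→tre, and see created.
I run filer.openup passing p→/namu, which returns tre.
I use dayspinner.stepdays passing n→-34, giving 1883-10-27.
Then dayspinner.anchor passing d→^, — result: 1883-10-27.
I run filer.erase passing p→/fanup, which returns ok.
I try filer.openup passing p→/namu: tre.
Then filer.survey passing p→/, and see [namu].


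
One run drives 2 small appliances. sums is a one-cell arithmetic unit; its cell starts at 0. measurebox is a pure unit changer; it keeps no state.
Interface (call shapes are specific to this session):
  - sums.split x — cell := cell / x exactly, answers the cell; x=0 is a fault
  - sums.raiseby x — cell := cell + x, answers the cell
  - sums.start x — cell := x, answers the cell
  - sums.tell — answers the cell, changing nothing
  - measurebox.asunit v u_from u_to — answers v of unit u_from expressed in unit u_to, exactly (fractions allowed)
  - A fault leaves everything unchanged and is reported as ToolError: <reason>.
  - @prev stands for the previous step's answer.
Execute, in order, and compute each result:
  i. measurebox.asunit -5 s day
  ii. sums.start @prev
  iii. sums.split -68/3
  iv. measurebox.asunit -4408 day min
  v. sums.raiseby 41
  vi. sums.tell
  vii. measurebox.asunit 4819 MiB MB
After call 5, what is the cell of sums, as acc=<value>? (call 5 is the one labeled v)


I invoke measurebox.asunit using v='-5', u_from='s', u_to='day', giving -1/17280.
Then sums.start using x='@prev', and observe -1/17280.
Invoking sums.split using x='-68/3', and get 1/391680.
Now I run measurebox.asunit using v='-4408', u_from='day', u_to='min', → -6347520.
Then sums.raiseby using x='41', — result: 16058881/391680.
Now I run sums.tell(), giving 16058881/391680.
I call measurebox.asunit using v='4819', u_from='MiB', u_to='MB', and observe 78954496/15625.

Answer: acc=16058881/391680


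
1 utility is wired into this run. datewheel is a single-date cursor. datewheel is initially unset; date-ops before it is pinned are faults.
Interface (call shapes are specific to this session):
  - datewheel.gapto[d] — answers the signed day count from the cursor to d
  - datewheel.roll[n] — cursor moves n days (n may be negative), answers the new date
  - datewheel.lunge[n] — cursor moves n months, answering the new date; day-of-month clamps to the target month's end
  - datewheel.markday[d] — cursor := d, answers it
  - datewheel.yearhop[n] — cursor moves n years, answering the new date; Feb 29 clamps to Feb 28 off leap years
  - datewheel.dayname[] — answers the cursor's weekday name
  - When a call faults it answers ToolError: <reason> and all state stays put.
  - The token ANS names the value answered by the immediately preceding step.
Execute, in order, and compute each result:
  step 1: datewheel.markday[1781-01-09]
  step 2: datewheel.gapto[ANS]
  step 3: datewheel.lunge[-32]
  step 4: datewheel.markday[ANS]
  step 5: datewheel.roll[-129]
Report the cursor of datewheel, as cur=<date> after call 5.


Answer: cur=1777-12-31

Derivation:
-- 1. datewheel.markday(1781-01-09) ~> 1781-01-09
-- 2. datewheel.gapto(ANS) ~> 0
-- 3. datewheel.lunge(-32) ~> 1778-05-09
-- 4. datewheel.markday(ANS) ~> 1778-05-09
-- 5. datewheel.roll(-129) ~> 1777-12-31


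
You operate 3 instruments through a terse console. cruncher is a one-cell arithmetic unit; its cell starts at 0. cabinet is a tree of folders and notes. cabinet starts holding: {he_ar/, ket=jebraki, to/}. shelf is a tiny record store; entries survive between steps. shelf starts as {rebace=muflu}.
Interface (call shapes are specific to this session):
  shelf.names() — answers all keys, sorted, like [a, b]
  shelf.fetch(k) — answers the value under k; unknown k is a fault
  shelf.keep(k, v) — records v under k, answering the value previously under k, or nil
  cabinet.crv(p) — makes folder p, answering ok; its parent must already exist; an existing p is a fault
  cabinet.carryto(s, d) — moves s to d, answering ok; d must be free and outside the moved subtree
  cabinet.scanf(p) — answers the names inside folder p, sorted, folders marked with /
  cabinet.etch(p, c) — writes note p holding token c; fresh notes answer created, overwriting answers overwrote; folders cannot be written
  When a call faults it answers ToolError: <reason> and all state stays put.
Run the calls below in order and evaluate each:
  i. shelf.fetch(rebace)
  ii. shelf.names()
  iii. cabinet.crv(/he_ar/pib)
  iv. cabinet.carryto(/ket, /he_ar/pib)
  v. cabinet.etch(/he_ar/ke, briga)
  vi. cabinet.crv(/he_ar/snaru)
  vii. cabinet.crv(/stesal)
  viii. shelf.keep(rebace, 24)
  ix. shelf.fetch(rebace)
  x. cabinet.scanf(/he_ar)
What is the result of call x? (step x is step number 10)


>>> shelf.fetch k→rebace
:: muflu
>>> shelf.names
:: [rebace]
>>> cabinet.crv p→/he_ar/pib
:: ok
>>> cabinet.carryto s→/ket d→/he_ar/pib
:: ToolError: exists
>>> cabinet.etch p→/he_ar/ke c→briga
:: created
>>> cabinet.crv p→/he_ar/snaru
:: ok
>>> cabinet.crv p→/stesal
:: ok
>>> shelf.keep k→rebace v→24
:: muflu
>>> shelf.fetch k→rebace
:: 24
>>> cabinet.scanf p→/he_ar
:: [ke, pib/, snaru/]

Answer: [ke, pib/, snaru/]


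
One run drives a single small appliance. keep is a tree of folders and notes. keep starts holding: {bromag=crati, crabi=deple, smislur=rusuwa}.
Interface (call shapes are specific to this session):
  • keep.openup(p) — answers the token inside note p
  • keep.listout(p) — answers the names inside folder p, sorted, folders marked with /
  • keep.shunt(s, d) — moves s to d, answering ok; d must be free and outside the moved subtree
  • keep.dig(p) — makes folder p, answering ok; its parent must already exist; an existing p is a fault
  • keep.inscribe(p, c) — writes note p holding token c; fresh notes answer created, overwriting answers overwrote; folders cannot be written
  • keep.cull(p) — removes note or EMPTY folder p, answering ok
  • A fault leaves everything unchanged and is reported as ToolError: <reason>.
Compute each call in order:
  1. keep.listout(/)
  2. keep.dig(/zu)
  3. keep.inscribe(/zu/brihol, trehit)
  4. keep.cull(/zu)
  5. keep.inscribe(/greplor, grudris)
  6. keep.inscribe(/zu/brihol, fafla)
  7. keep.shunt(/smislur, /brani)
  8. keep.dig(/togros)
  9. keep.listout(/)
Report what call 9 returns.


Answer: [brani, bromag, crabi, greplor, togros/, zu/]

Derivation:
[in] keep.listout /
:: [bromag, crabi, smislur]
[in] keep.dig /zu
:: ok
[in] keep.inscribe /zu/brihol trehit
:: created
[in] keep.cull /zu
:: ToolError: not empty
[in] keep.inscribe /greplor grudris
:: created
[in] keep.inscribe /zu/brihol fafla
:: overwrote
[in] keep.shunt /smislur /brani
:: ok
[in] keep.dig /togros
:: ok
[in] keep.listout /
:: [brani, bromag, crabi, greplor, togros/, zu/]


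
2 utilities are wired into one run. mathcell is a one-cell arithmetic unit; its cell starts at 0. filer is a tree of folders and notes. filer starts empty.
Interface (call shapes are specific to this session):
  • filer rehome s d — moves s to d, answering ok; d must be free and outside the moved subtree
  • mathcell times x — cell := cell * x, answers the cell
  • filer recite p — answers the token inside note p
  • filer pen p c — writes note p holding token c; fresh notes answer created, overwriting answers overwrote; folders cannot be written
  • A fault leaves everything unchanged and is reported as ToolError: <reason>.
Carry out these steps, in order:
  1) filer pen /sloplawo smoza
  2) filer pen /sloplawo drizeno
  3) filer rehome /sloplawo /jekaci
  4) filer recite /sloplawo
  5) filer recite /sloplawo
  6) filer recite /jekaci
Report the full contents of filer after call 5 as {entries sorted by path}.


Answer: {jekaci=drizeno}

Derivation:
Then filer pen using p: /sloplawo, c: smoza, yielding created.
Calling filer pen using p: /sloplawo, c: drizeno, and see overwrote.
Calling filer rehome using s: /sloplawo, d: /jekaci, — result: ok.
Calling filer recite using p: /sloplawo, and see ToolError: not found.
I run filer recite using p: /sloplawo: ToolError: not found.
I run filer recite using p: /jekaci: drizeno.


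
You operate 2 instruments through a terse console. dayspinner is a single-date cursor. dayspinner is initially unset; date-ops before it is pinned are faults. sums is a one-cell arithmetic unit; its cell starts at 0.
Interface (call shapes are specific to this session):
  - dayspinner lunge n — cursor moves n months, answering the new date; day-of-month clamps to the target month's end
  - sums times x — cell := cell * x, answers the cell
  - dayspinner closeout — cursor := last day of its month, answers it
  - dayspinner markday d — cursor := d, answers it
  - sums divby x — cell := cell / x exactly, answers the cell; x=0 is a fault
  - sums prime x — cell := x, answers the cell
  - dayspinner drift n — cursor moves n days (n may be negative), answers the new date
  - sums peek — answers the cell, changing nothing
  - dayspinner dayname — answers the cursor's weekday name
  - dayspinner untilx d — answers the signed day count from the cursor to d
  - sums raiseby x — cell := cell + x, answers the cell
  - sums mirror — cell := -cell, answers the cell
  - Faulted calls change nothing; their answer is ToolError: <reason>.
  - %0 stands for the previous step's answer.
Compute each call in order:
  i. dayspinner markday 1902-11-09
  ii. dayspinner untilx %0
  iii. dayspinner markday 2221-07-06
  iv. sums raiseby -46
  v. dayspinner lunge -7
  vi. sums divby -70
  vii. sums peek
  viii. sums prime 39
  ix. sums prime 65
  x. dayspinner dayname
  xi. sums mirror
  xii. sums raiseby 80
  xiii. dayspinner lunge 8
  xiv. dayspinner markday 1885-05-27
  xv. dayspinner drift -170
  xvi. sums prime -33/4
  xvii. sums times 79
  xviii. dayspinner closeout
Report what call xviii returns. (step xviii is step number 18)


// dayspinner markday(d=1902-11-09) : 1902-11-09
// dayspinner untilx(d=%0) : 0
// dayspinner markday(d=2221-07-06) : 2221-07-06
// sums raiseby(x=-46) : -46
// dayspinner lunge(n=-7) : 2220-12-06
// sums divby(x=-70) : 23/35
// sums peek() : 23/35
// sums prime(x=39) : 39
// sums prime(x=65) : 65
// dayspinner dayname() : Wednesday
// sums mirror() : -65
// sums raiseby(x=80) : 15
// dayspinner lunge(n=8) : 2221-08-06
// dayspinner markday(d=1885-05-27) : 1885-05-27
// dayspinner drift(n=-170) : 1884-12-08
// sums prime(x=-33/4) : -33/4
// sums times(x=79) : -2607/4
// dayspinner closeout() : 1884-12-31

Answer: 1884-12-31


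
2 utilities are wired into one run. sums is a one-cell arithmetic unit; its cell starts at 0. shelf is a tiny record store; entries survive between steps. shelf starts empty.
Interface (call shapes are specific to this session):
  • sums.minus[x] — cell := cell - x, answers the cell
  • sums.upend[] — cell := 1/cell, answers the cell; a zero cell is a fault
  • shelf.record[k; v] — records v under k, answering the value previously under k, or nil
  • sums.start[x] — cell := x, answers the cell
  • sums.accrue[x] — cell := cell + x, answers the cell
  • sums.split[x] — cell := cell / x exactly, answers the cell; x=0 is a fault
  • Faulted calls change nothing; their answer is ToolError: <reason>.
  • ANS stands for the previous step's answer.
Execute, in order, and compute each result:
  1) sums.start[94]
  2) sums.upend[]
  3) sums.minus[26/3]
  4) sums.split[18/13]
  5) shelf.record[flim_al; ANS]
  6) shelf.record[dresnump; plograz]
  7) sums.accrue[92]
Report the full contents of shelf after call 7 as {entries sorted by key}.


Answer: {dresnump=plograz, flim_al=-31733/5076}

Derivation:
I call sums.start passing x: 94, and observe 94.
Invoking sums.upend, and get 1/94.
Now I run sums.minus passing x: 26/3, and get -2441/282.
Calling sums.split passing x: 18/13, yielding -31733/5076.
I use shelf.record passing k: flim_al, v: ANS: nil.
Next I call shelf.record passing k: dresnump, v: plograz, and observe nil.
Invoking sums.accrue passing x: 92, and get 435259/5076.
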